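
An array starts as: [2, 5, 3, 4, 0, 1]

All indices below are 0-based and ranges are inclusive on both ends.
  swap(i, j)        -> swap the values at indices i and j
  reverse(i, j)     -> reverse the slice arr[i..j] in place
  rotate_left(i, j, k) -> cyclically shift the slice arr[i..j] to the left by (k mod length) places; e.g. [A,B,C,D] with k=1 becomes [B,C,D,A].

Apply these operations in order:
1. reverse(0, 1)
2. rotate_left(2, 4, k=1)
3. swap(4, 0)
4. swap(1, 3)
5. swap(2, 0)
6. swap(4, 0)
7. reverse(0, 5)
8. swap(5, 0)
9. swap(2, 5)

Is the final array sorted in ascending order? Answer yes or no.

After 1 (reverse(0, 1)): [5, 2, 3, 4, 0, 1]
After 2 (rotate_left(2, 4, k=1)): [5, 2, 4, 0, 3, 1]
After 3 (swap(4, 0)): [3, 2, 4, 0, 5, 1]
After 4 (swap(1, 3)): [3, 0, 4, 2, 5, 1]
After 5 (swap(2, 0)): [4, 0, 3, 2, 5, 1]
After 6 (swap(4, 0)): [5, 0, 3, 2, 4, 1]
After 7 (reverse(0, 5)): [1, 4, 2, 3, 0, 5]
After 8 (swap(5, 0)): [5, 4, 2, 3, 0, 1]
After 9 (swap(2, 5)): [5, 4, 1, 3, 0, 2]

Answer: no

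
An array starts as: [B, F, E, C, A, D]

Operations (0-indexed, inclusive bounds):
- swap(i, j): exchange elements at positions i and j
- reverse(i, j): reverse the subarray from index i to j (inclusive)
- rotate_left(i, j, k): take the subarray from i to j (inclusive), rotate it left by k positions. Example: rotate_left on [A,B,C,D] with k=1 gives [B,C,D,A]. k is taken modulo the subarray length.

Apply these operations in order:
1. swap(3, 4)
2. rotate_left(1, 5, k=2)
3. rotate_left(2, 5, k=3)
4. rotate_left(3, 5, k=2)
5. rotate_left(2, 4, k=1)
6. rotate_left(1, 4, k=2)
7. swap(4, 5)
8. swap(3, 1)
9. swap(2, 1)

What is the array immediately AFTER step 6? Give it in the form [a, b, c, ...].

Answer: [B, C, E, A, F, D]

Derivation:
After 1 (swap(3, 4)): [B, F, E, A, C, D]
After 2 (rotate_left(1, 5, k=2)): [B, A, C, D, F, E]
After 3 (rotate_left(2, 5, k=3)): [B, A, E, C, D, F]
After 4 (rotate_left(3, 5, k=2)): [B, A, E, F, C, D]
After 5 (rotate_left(2, 4, k=1)): [B, A, F, C, E, D]
After 6 (rotate_left(1, 4, k=2)): [B, C, E, A, F, D]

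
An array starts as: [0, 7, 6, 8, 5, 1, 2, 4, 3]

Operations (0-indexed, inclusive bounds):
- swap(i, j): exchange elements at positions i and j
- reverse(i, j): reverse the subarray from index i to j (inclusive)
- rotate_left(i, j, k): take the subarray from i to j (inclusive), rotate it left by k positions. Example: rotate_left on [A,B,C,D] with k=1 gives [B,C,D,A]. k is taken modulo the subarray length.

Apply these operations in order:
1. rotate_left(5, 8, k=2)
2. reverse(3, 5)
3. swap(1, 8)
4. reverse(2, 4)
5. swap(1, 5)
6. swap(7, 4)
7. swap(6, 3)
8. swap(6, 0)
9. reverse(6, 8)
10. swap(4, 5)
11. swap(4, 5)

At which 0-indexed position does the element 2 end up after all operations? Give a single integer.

After 1 (rotate_left(5, 8, k=2)): [0, 7, 6, 8, 5, 4, 3, 1, 2]
After 2 (reverse(3, 5)): [0, 7, 6, 4, 5, 8, 3, 1, 2]
After 3 (swap(1, 8)): [0, 2, 6, 4, 5, 8, 3, 1, 7]
After 4 (reverse(2, 4)): [0, 2, 5, 4, 6, 8, 3, 1, 7]
After 5 (swap(1, 5)): [0, 8, 5, 4, 6, 2, 3, 1, 7]
After 6 (swap(7, 4)): [0, 8, 5, 4, 1, 2, 3, 6, 7]
After 7 (swap(6, 3)): [0, 8, 5, 3, 1, 2, 4, 6, 7]
After 8 (swap(6, 0)): [4, 8, 5, 3, 1, 2, 0, 6, 7]
After 9 (reverse(6, 8)): [4, 8, 5, 3, 1, 2, 7, 6, 0]
After 10 (swap(4, 5)): [4, 8, 5, 3, 2, 1, 7, 6, 0]
After 11 (swap(4, 5)): [4, 8, 5, 3, 1, 2, 7, 6, 0]

Answer: 5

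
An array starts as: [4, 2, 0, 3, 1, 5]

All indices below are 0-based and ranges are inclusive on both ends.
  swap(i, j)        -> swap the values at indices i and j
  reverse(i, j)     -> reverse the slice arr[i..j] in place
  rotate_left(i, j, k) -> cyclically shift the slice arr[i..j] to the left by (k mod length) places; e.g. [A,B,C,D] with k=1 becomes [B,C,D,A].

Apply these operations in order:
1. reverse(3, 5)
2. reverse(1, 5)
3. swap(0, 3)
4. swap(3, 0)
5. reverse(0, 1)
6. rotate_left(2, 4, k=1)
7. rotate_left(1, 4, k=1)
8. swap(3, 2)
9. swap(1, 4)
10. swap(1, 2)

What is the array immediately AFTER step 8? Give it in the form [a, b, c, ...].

Answer: [3, 5, 1, 0, 4, 2]

Derivation:
After 1 (reverse(3, 5)): [4, 2, 0, 5, 1, 3]
After 2 (reverse(1, 5)): [4, 3, 1, 5, 0, 2]
After 3 (swap(0, 3)): [5, 3, 1, 4, 0, 2]
After 4 (swap(3, 0)): [4, 3, 1, 5, 0, 2]
After 5 (reverse(0, 1)): [3, 4, 1, 5, 0, 2]
After 6 (rotate_left(2, 4, k=1)): [3, 4, 5, 0, 1, 2]
After 7 (rotate_left(1, 4, k=1)): [3, 5, 0, 1, 4, 2]
After 8 (swap(3, 2)): [3, 5, 1, 0, 4, 2]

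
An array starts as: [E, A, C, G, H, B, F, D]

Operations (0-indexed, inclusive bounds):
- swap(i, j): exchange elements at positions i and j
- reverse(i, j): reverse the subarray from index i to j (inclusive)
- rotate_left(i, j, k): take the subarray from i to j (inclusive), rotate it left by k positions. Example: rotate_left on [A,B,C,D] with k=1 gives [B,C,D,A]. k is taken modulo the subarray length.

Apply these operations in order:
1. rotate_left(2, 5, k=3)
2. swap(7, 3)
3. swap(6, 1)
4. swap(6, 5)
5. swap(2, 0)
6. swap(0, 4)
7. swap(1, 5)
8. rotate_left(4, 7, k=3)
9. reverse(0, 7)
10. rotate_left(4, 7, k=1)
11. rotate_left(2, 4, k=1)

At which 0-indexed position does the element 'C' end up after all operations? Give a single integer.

After 1 (rotate_left(2, 5, k=3)): [E, A, B, C, G, H, F, D]
After 2 (swap(7, 3)): [E, A, B, D, G, H, F, C]
After 3 (swap(6, 1)): [E, F, B, D, G, H, A, C]
After 4 (swap(6, 5)): [E, F, B, D, G, A, H, C]
After 5 (swap(2, 0)): [B, F, E, D, G, A, H, C]
After 6 (swap(0, 4)): [G, F, E, D, B, A, H, C]
After 7 (swap(1, 5)): [G, A, E, D, B, F, H, C]
After 8 (rotate_left(4, 7, k=3)): [G, A, E, D, C, B, F, H]
After 9 (reverse(0, 7)): [H, F, B, C, D, E, A, G]
After 10 (rotate_left(4, 7, k=1)): [H, F, B, C, E, A, G, D]
After 11 (rotate_left(2, 4, k=1)): [H, F, C, E, B, A, G, D]

Answer: 2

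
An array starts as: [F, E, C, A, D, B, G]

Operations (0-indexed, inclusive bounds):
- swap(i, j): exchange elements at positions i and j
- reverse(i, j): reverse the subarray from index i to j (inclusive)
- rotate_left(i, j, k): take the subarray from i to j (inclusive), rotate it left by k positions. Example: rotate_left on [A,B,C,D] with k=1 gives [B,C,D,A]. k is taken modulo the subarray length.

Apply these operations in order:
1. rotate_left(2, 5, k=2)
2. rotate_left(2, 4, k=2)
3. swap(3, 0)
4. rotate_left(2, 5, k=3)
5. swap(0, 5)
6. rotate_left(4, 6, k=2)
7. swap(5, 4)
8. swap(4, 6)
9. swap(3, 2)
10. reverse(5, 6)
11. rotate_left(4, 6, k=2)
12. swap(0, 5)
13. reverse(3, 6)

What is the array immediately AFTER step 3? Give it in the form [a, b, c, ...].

Answer: [D, E, C, F, B, A, G]

Derivation:
After 1 (rotate_left(2, 5, k=2)): [F, E, D, B, C, A, G]
After 2 (rotate_left(2, 4, k=2)): [F, E, C, D, B, A, G]
After 3 (swap(3, 0)): [D, E, C, F, B, A, G]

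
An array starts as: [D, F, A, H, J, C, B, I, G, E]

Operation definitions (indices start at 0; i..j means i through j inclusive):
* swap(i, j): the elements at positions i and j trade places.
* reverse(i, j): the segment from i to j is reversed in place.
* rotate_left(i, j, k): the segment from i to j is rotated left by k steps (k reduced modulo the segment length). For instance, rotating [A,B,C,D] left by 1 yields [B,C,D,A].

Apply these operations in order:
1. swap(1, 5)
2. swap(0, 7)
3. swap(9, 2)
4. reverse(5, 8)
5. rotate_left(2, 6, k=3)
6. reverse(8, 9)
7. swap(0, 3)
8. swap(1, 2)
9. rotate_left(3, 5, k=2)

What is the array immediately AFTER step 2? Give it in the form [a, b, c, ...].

Answer: [I, C, A, H, J, F, B, D, G, E]

Derivation:
After 1 (swap(1, 5)): [D, C, A, H, J, F, B, I, G, E]
After 2 (swap(0, 7)): [I, C, A, H, J, F, B, D, G, E]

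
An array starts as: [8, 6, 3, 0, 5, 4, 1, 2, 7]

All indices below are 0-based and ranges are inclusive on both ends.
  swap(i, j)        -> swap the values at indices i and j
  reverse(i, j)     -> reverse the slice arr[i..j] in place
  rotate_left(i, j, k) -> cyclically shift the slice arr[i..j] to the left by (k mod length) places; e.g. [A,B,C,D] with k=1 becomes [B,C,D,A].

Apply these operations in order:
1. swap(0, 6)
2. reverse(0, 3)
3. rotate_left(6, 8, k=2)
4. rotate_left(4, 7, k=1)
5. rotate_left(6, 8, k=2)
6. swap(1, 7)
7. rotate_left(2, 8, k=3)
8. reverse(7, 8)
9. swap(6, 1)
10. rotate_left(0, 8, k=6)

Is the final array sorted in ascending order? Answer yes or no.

After 1 (swap(0, 6)): [1, 6, 3, 0, 5, 4, 8, 2, 7]
After 2 (reverse(0, 3)): [0, 3, 6, 1, 5, 4, 8, 2, 7]
After 3 (rotate_left(6, 8, k=2)): [0, 3, 6, 1, 5, 4, 7, 8, 2]
After 4 (rotate_left(4, 7, k=1)): [0, 3, 6, 1, 4, 7, 8, 5, 2]
After 5 (rotate_left(6, 8, k=2)): [0, 3, 6, 1, 4, 7, 2, 8, 5]
After 6 (swap(1, 7)): [0, 8, 6, 1, 4, 7, 2, 3, 5]
After 7 (rotate_left(2, 8, k=3)): [0, 8, 7, 2, 3, 5, 6, 1, 4]
After 8 (reverse(7, 8)): [0, 8, 7, 2, 3, 5, 6, 4, 1]
After 9 (swap(6, 1)): [0, 6, 7, 2, 3, 5, 8, 4, 1]
After 10 (rotate_left(0, 8, k=6)): [8, 4, 1, 0, 6, 7, 2, 3, 5]

Answer: no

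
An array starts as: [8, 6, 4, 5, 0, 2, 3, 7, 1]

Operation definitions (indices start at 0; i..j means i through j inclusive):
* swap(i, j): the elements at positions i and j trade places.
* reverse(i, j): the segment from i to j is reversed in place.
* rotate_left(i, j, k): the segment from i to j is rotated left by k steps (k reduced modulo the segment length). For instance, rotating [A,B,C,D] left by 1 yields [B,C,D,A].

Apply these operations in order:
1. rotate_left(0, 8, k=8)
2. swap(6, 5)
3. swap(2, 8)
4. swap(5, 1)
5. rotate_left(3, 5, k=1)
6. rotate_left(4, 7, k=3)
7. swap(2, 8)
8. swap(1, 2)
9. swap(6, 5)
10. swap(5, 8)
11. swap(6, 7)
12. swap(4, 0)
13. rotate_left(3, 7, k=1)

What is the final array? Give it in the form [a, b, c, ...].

Answer: [3, 6, 2, 1, 7, 0, 8, 5, 4]

Derivation:
After 1 (rotate_left(0, 8, k=8)): [1, 8, 6, 4, 5, 0, 2, 3, 7]
After 2 (swap(6, 5)): [1, 8, 6, 4, 5, 2, 0, 3, 7]
After 3 (swap(2, 8)): [1, 8, 7, 4, 5, 2, 0, 3, 6]
After 4 (swap(5, 1)): [1, 2, 7, 4, 5, 8, 0, 3, 6]
After 5 (rotate_left(3, 5, k=1)): [1, 2, 7, 5, 8, 4, 0, 3, 6]
After 6 (rotate_left(4, 7, k=3)): [1, 2, 7, 5, 3, 8, 4, 0, 6]
After 7 (swap(2, 8)): [1, 2, 6, 5, 3, 8, 4, 0, 7]
After 8 (swap(1, 2)): [1, 6, 2, 5, 3, 8, 4, 0, 7]
After 9 (swap(6, 5)): [1, 6, 2, 5, 3, 4, 8, 0, 7]
After 10 (swap(5, 8)): [1, 6, 2, 5, 3, 7, 8, 0, 4]
After 11 (swap(6, 7)): [1, 6, 2, 5, 3, 7, 0, 8, 4]
After 12 (swap(4, 0)): [3, 6, 2, 5, 1, 7, 0, 8, 4]
After 13 (rotate_left(3, 7, k=1)): [3, 6, 2, 1, 7, 0, 8, 5, 4]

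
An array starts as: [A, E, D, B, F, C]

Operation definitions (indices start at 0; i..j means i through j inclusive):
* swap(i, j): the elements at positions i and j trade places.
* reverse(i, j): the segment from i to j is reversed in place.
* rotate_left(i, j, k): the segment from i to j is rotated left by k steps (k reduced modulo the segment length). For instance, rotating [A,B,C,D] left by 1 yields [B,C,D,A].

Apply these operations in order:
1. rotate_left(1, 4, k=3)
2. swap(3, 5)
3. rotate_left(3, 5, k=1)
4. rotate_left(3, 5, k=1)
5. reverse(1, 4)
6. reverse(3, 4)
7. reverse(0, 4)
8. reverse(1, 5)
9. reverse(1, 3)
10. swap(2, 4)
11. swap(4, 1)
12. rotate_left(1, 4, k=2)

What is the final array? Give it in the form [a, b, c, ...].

Answer: [E, B, C, A, D, F]

Derivation:
After 1 (rotate_left(1, 4, k=3)): [A, F, E, D, B, C]
After 2 (swap(3, 5)): [A, F, E, C, B, D]
After 3 (rotate_left(3, 5, k=1)): [A, F, E, B, D, C]
After 4 (rotate_left(3, 5, k=1)): [A, F, E, D, C, B]
After 5 (reverse(1, 4)): [A, C, D, E, F, B]
After 6 (reverse(3, 4)): [A, C, D, F, E, B]
After 7 (reverse(0, 4)): [E, F, D, C, A, B]
After 8 (reverse(1, 5)): [E, B, A, C, D, F]
After 9 (reverse(1, 3)): [E, C, A, B, D, F]
After 10 (swap(2, 4)): [E, C, D, B, A, F]
After 11 (swap(4, 1)): [E, A, D, B, C, F]
After 12 (rotate_left(1, 4, k=2)): [E, B, C, A, D, F]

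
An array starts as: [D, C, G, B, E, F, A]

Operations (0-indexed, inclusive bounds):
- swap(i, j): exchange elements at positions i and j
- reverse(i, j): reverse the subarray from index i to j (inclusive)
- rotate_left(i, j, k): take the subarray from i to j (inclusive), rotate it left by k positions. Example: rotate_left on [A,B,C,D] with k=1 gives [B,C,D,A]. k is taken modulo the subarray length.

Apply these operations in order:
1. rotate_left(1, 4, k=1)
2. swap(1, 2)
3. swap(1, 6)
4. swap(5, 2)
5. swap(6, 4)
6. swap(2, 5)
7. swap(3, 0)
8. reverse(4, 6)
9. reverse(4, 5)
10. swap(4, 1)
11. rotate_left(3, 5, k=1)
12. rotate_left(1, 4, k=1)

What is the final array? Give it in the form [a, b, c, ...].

After 1 (rotate_left(1, 4, k=1)): [D, G, B, E, C, F, A]
After 2 (swap(1, 2)): [D, B, G, E, C, F, A]
After 3 (swap(1, 6)): [D, A, G, E, C, F, B]
After 4 (swap(5, 2)): [D, A, F, E, C, G, B]
After 5 (swap(6, 4)): [D, A, F, E, B, G, C]
After 6 (swap(2, 5)): [D, A, G, E, B, F, C]
After 7 (swap(3, 0)): [E, A, G, D, B, F, C]
After 8 (reverse(4, 6)): [E, A, G, D, C, F, B]
After 9 (reverse(4, 5)): [E, A, G, D, F, C, B]
After 10 (swap(4, 1)): [E, F, G, D, A, C, B]
After 11 (rotate_left(3, 5, k=1)): [E, F, G, A, C, D, B]
After 12 (rotate_left(1, 4, k=1)): [E, G, A, C, F, D, B]

Answer: [E, G, A, C, F, D, B]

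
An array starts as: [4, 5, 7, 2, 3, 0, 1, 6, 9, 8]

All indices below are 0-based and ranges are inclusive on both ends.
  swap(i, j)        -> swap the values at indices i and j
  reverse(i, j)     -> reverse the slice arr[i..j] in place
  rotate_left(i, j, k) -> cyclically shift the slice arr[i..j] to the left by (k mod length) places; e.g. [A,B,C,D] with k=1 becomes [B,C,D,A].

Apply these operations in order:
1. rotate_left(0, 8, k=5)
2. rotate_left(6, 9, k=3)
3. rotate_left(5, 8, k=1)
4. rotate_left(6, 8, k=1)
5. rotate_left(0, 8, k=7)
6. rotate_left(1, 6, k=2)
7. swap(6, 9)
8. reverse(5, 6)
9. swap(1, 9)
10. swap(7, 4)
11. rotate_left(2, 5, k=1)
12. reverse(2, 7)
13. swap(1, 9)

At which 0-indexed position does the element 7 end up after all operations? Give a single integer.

After 1 (rotate_left(0, 8, k=5)): [0, 1, 6, 9, 4, 5, 7, 2, 3, 8]
After 2 (rotate_left(6, 9, k=3)): [0, 1, 6, 9, 4, 5, 8, 7, 2, 3]
After 3 (rotate_left(5, 8, k=1)): [0, 1, 6, 9, 4, 8, 7, 2, 5, 3]
After 4 (rotate_left(6, 8, k=1)): [0, 1, 6, 9, 4, 8, 2, 5, 7, 3]
After 5 (rotate_left(0, 8, k=7)): [5, 7, 0, 1, 6, 9, 4, 8, 2, 3]
After 6 (rotate_left(1, 6, k=2)): [5, 1, 6, 9, 4, 7, 0, 8, 2, 3]
After 7 (swap(6, 9)): [5, 1, 6, 9, 4, 7, 3, 8, 2, 0]
After 8 (reverse(5, 6)): [5, 1, 6, 9, 4, 3, 7, 8, 2, 0]
After 9 (swap(1, 9)): [5, 0, 6, 9, 4, 3, 7, 8, 2, 1]
After 10 (swap(7, 4)): [5, 0, 6, 9, 8, 3, 7, 4, 2, 1]
After 11 (rotate_left(2, 5, k=1)): [5, 0, 9, 8, 3, 6, 7, 4, 2, 1]
After 12 (reverse(2, 7)): [5, 0, 4, 7, 6, 3, 8, 9, 2, 1]
After 13 (swap(1, 9)): [5, 1, 4, 7, 6, 3, 8, 9, 2, 0]

Answer: 3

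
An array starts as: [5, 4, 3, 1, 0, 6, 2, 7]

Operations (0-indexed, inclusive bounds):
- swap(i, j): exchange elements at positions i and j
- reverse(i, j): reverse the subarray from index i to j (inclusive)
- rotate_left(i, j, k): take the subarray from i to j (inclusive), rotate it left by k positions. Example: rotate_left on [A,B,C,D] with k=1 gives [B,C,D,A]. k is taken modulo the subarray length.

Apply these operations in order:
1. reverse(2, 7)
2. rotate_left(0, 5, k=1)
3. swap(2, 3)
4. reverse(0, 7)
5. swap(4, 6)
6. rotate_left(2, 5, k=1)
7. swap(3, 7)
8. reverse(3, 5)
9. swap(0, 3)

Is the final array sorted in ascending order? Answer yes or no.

Answer: no

Derivation:
After 1 (reverse(2, 7)): [5, 4, 7, 2, 6, 0, 1, 3]
After 2 (rotate_left(0, 5, k=1)): [4, 7, 2, 6, 0, 5, 1, 3]
After 3 (swap(2, 3)): [4, 7, 6, 2, 0, 5, 1, 3]
After 4 (reverse(0, 7)): [3, 1, 5, 0, 2, 6, 7, 4]
After 5 (swap(4, 6)): [3, 1, 5, 0, 7, 6, 2, 4]
After 6 (rotate_left(2, 5, k=1)): [3, 1, 0, 7, 6, 5, 2, 4]
After 7 (swap(3, 7)): [3, 1, 0, 4, 6, 5, 2, 7]
After 8 (reverse(3, 5)): [3, 1, 0, 5, 6, 4, 2, 7]
After 9 (swap(0, 3)): [5, 1, 0, 3, 6, 4, 2, 7]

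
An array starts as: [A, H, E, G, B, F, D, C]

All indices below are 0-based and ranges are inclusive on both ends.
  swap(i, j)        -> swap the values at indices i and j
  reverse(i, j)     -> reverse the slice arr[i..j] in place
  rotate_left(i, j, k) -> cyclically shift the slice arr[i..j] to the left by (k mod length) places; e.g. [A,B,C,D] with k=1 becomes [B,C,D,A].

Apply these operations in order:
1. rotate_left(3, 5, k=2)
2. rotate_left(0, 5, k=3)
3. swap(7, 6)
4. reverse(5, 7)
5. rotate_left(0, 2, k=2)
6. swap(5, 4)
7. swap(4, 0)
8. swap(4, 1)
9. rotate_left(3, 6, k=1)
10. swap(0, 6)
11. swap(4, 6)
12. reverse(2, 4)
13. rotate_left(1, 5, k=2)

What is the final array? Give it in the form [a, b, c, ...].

Answer: [A, F, G, C, B, D, H, E]

Derivation:
After 1 (rotate_left(3, 5, k=2)): [A, H, E, F, G, B, D, C]
After 2 (rotate_left(0, 5, k=3)): [F, G, B, A, H, E, D, C]
After 3 (swap(7, 6)): [F, G, B, A, H, E, C, D]
After 4 (reverse(5, 7)): [F, G, B, A, H, D, C, E]
After 5 (rotate_left(0, 2, k=2)): [B, F, G, A, H, D, C, E]
After 6 (swap(5, 4)): [B, F, G, A, D, H, C, E]
After 7 (swap(4, 0)): [D, F, G, A, B, H, C, E]
After 8 (swap(4, 1)): [D, B, G, A, F, H, C, E]
After 9 (rotate_left(3, 6, k=1)): [D, B, G, F, H, C, A, E]
After 10 (swap(0, 6)): [A, B, G, F, H, C, D, E]
After 11 (swap(4, 6)): [A, B, G, F, D, C, H, E]
After 12 (reverse(2, 4)): [A, B, D, F, G, C, H, E]
After 13 (rotate_left(1, 5, k=2)): [A, F, G, C, B, D, H, E]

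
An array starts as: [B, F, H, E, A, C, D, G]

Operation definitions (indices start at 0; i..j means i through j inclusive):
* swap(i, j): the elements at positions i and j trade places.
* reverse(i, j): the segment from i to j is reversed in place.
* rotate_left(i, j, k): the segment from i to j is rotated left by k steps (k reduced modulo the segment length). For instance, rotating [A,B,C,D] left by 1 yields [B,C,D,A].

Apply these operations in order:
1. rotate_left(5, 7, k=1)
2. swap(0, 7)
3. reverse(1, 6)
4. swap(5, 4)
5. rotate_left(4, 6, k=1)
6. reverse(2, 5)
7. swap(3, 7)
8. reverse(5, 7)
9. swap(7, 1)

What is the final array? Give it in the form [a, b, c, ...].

Answer: [C, D, F, B, A, E, H, G]

Derivation:
After 1 (rotate_left(5, 7, k=1)): [B, F, H, E, A, D, G, C]
After 2 (swap(0, 7)): [C, F, H, E, A, D, G, B]
After 3 (reverse(1, 6)): [C, G, D, A, E, H, F, B]
After 4 (swap(5, 4)): [C, G, D, A, H, E, F, B]
After 5 (rotate_left(4, 6, k=1)): [C, G, D, A, E, F, H, B]
After 6 (reverse(2, 5)): [C, G, F, E, A, D, H, B]
After 7 (swap(3, 7)): [C, G, F, B, A, D, H, E]
After 8 (reverse(5, 7)): [C, G, F, B, A, E, H, D]
After 9 (swap(7, 1)): [C, D, F, B, A, E, H, G]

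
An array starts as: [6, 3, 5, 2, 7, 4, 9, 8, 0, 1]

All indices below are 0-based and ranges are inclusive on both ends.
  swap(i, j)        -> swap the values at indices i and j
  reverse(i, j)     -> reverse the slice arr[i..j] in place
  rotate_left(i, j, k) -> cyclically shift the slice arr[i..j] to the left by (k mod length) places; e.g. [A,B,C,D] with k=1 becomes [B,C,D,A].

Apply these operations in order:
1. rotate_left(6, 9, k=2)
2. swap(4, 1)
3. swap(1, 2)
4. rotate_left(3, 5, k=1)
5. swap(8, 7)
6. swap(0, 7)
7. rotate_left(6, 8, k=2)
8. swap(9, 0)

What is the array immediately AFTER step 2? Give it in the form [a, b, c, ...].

After 1 (rotate_left(6, 9, k=2)): [6, 3, 5, 2, 7, 4, 0, 1, 9, 8]
After 2 (swap(4, 1)): [6, 7, 5, 2, 3, 4, 0, 1, 9, 8]

Answer: [6, 7, 5, 2, 3, 4, 0, 1, 9, 8]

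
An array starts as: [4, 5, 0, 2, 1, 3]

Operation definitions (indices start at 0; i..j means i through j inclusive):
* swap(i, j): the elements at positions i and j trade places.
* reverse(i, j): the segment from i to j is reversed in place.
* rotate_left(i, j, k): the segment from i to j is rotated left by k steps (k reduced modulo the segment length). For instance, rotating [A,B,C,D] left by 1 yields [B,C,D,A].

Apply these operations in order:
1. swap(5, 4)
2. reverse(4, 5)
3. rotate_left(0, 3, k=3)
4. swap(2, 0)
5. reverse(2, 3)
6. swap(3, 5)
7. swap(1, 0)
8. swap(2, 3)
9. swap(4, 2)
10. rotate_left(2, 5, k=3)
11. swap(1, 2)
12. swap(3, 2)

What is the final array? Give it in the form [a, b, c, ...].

After 1 (swap(5, 4)): [4, 5, 0, 2, 3, 1]
After 2 (reverse(4, 5)): [4, 5, 0, 2, 1, 3]
After 3 (rotate_left(0, 3, k=3)): [2, 4, 5, 0, 1, 3]
After 4 (swap(2, 0)): [5, 4, 2, 0, 1, 3]
After 5 (reverse(2, 3)): [5, 4, 0, 2, 1, 3]
After 6 (swap(3, 5)): [5, 4, 0, 3, 1, 2]
After 7 (swap(1, 0)): [4, 5, 0, 3, 1, 2]
After 8 (swap(2, 3)): [4, 5, 3, 0, 1, 2]
After 9 (swap(4, 2)): [4, 5, 1, 0, 3, 2]
After 10 (rotate_left(2, 5, k=3)): [4, 5, 2, 1, 0, 3]
After 11 (swap(1, 2)): [4, 2, 5, 1, 0, 3]
After 12 (swap(3, 2)): [4, 2, 1, 5, 0, 3]

Answer: [4, 2, 1, 5, 0, 3]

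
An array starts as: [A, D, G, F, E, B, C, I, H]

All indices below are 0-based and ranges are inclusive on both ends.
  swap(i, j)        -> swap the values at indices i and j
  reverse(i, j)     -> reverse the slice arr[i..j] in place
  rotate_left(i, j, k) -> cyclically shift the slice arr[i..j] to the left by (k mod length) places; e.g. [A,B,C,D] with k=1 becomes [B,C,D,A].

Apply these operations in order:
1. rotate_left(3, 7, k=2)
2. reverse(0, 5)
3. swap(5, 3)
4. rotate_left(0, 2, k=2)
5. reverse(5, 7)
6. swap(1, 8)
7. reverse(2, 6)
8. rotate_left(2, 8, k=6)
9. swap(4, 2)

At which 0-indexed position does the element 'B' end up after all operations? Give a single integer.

After 1 (rotate_left(3, 7, k=2)): [A, D, G, B, C, I, F, E, H]
After 2 (reverse(0, 5)): [I, C, B, G, D, A, F, E, H]
After 3 (swap(5, 3)): [I, C, B, A, D, G, F, E, H]
After 4 (rotate_left(0, 2, k=2)): [B, I, C, A, D, G, F, E, H]
After 5 (reverse(5, 7)): [B, I, C, A, D, E, F, G, H]
After 6 (swap(1, 8)): [B, H, C, A, D, E, F, G, I]
After 7 (reverse(2, 6)): [B, H, F, E, D, A, C, G, I]
After 8 (rotate_left(2, 8, k=6)): [B, H, I, F, E, D, A, C, G]
After 9 (swap(4, 2)): [B, H, E, F, I, D, A, C, G]

Answer: 0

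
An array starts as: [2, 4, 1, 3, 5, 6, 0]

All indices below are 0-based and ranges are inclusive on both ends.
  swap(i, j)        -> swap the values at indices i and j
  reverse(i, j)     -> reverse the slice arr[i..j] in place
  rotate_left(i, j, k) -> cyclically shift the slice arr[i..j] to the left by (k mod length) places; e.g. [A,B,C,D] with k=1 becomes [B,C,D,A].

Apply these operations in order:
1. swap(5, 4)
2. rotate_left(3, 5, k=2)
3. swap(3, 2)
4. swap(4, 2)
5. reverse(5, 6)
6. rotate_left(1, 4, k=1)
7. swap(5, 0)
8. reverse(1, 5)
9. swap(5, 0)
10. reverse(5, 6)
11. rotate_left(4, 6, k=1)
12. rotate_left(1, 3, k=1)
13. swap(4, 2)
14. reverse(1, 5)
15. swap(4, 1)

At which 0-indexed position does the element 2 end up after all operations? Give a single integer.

After 1 (swap(5, 4)): [2, 4, 1, 3, 6, 5, 0]
After 2 (rotate_left(3, 5, k=2)): [2, 4, 1, 5, 3, 6, 0]
After 3 (swap(3, 2)): [2, 4, 5, 1, 3, 6, 0]
After 4 (swap(4, 2)): [2, 4, 3, 1, 5, 6, 0]
After 5 (reverse(5, 6)): [2, 4, 3, 1, 5, 0, 6]
After 6 (rotate_left(1, 4, k=1)): [2, 3, 1, 5, 4, 0, 6]
After 7 (swap(5, 0)): [0, 3, 1, 5, 4, 2, 6]
After 8 (reverse(1, 5)): [0, 2, 4, 5, 1, 3, 6]
After 9 (swap(5, 0)): [3, 2, 4, 5, 1, 0, 6]
After 10 (reverse(5, 6)): [3, 2, 4, 5, 1, 6, 0]
After 11 (rotate_left(4, 6, k=1)): [3, 2, 4, 5, 6, 0, 1]
After 12 (rotate_left(1, 3, k=1)): [3, 4, 5, 2, 6, 0, 1]
After 13 (swap(4, 2)): [3, 4, 6, 2, 5, 0, 1]
After 14 (reverse(1, 5)): [3, 0, 5, 2, 6, 4, 1]
After 15 (swap(4, 1)): [3, 6, 5, 2, 0, 4, 1]

Answer: 3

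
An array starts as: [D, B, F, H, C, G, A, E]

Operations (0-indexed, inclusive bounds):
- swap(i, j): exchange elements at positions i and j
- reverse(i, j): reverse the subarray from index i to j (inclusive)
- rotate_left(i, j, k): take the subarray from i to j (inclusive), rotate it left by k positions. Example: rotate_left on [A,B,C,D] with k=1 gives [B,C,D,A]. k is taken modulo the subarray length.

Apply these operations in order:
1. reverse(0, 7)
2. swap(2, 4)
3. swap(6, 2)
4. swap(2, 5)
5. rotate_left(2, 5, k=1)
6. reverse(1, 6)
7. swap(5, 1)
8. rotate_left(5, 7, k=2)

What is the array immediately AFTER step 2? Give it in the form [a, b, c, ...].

After 1 (reverse(0, 7)): [E, A, G, C, H, F, B, D]
After 2 (swap(2, 4)): [E, A, H, C, G, F, B, D]

Answer: [E, A, H, C, G, F, B, D]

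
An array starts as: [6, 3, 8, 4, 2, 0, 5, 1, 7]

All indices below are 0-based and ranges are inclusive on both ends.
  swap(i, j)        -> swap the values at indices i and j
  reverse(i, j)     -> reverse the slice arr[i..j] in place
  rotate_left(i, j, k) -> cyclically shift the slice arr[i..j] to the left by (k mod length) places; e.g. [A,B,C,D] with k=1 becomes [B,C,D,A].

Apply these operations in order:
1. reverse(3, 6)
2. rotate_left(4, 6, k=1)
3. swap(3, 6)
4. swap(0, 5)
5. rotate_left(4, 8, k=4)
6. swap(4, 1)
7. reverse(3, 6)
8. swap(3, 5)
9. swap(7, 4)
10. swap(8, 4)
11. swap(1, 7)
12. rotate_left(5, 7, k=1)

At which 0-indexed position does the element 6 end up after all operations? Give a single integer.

Answer: 7

Derivation:
After 1 (reverse(3, 6)): [6, 3, 8, 5, 0, 2, 4, 1, 7]
After 2 (rotate_left(4, 6, k=1)): [6, 3, 8, 5, 2, 4, 0, 1, 7]
After 3 (swap(3, 6)): [6, 3, 8, 0, 2, 4, 5, 1, 7]
After 4 (swap(0, 5)): [4, 3, 8, 0, 2, 6, 5, 1, 7]
After 5 (rotate_left(4, 8, k=4)): [4, 3, 8, 0, 7, 2, 6, 5, 1]
After 6 (swap(4, 1)): [4, 7, 8, 0, 3, 2, 6, 5, 1]
After 7 (reverse(3, 6)): [4, 7, 8, 6, 2, 3, 0, 5, 1]
After 8 (swap(3, 5)): [4, 7, 8, 3, 2, 6, 0, 5, 1]
After 9 (swap(7, 4)): [4, 7, 8, 3, 5, 6, 0, 2, 1]
After 10 (swap(8, 4)): [4, 7, 8, 3, 1, 6, 0, 2, 5]
After 11 (swap(1, 7)): [4, 2, 8, 3, 1, 6, 0, 7, 5]
After 12 (rotate_left(5, 7, k=1)): [4, 2, 8, 3, 1, 0, 7, 6, 5]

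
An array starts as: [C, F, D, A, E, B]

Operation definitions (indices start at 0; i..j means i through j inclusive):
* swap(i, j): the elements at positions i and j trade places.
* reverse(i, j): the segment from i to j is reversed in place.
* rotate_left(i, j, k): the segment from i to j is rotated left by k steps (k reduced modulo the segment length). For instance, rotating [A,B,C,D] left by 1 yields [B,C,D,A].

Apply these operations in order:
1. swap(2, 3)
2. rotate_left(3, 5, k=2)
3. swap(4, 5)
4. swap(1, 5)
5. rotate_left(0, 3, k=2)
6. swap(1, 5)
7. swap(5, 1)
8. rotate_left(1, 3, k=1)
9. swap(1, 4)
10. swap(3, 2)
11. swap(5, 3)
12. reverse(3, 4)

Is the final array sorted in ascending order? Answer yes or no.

Answer: no

Derivation:
After 1 (swap(2, 3)): [C, F, A, D, E, B]
After 2 (rotate_left(3, 5, k=2)): [C, F, A, B, D, E]
After 3 (swap(4, 5)): [C, F, A, B, E, D]
After 4 (swap(1, 5)): [C, D, A, B, E, F]
After 5 (rotate_left(0, 3, k=2)): [A, B, C, D, E, F]
After 6 (swap(1, 5)): [A, F, C, D, E, B]
After 7 (swap(5, 1)): [A, B, C, D, E, F]
After 8 (rotate_left(1, 3, k=1)): [A, C, D, B, E, F]
After 9 (swap(1, 4)): [A, E, D, B, C, F]
After 10 (swap(3, 2)): [A, E, B, D, C, F]
After 11 (swap(5, 3)): [A, E, B, F, C, D]
After 12 (reverse(3, 4)): [A, E, B, C, F, D]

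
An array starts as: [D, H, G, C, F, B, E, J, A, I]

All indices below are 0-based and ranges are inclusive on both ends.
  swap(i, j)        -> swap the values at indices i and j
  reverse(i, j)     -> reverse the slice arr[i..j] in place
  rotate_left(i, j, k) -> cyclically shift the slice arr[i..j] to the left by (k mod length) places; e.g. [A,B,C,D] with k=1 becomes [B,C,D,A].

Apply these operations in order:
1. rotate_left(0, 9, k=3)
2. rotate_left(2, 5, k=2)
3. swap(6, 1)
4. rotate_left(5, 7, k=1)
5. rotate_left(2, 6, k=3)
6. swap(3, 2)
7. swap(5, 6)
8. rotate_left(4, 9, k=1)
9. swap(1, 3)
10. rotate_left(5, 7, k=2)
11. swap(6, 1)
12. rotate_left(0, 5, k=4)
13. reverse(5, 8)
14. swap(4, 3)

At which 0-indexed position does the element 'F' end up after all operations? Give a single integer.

Answer: 7

Derivation:
After 1 (rotate_left(0, 9, k=3)): [C, F, B, E, J, A, I, D, H, G]
After 2 (rotate_left(2, 5, k=2)): [C, F, J, A, B, E, I, D, H, G]
After 3 (swap(6, 1)): [C, I, J, A, B, E, F, D, H, G]
After 4 (rotate_left(5, 7, k=1)): [C, I, J, A, B, F, D, E, H, G]
After 5 (rotate_left(2, 6, k=3)): [C, I, F, D, J, A, B, E, H, G]
After 6 (swap(3, 2)): [C, I, D, F, J, A, B, E, H, G]
After 7 (swap(5, 6)): [C, I, D, F, J, B, A, E, H, G]
After 8 (rotate_left(4, 9, k=1)): [C, I, D, F, B, A, E, H, G, J]
After 9 (swap(1, 3)): [C, F, D, I, B, A, E, H, G, J]
After 10 (rotate_left(5, 7, k=2)): [C, F, D, I, B, H, A, E, G, J]
After 11 (swap(6, 1)): [C, A, D, I, B, H, F, E, G, J]
After 12 (rotate_left(0, 5, k=4)): [B, H, C, A, D, I, F, E, G, J]
After 13 (reverse(5, 8)): [B, H, C, A, D, G, E, F, I, J]
After 14 (swap(4, 3)): [B, H, C, D, A, G, E, F, I, J]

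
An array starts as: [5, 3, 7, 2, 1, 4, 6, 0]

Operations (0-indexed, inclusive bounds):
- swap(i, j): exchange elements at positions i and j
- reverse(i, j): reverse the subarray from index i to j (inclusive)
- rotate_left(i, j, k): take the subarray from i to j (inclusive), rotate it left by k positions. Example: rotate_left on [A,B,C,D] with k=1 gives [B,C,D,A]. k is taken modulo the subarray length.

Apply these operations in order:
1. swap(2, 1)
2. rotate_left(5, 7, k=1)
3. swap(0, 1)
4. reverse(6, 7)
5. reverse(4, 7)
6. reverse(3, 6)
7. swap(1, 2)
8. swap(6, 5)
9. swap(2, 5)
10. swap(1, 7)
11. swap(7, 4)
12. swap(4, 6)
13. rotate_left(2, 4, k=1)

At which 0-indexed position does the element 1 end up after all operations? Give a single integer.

After 1 (swap(2, 1)): [5, 7, 3, 2, 1, 4, 6, 0]
After 2 (rotate_left(5, 7, k=1)): [5, 7, 3, 2, 1, 6, 0, 4]
After 3 (swap(0, 1)): [7, 5, 3, 2, 1, 6, 0, 4]
After 4 (reverse(6, 7)): [7, 5, 3, 2, 1, 6, 4, 0]
After 5 (reverse(4, 7)): [7, 5, 3, 2, 0, 4, 6, 1]
After 6 (reverse(3, 6)): [7, 5, 3, 6, 4, 0, 2, 1]
After 7 (swap(1, 2)): [7, 3, 5, 6, 4, 0, 2, 1]
After 8 (swap(6, 5)): [7, 3, 5, 6, 4, 2, 0, 1]
After 9 (swap(2, 5)): [7, 3, 2, 6, 4, 5, 0, 1]
After 10 (swap(1, 7)): [7, 1, 2, 6, 4, 5, 0, 3]
After 11 (swap(7, 4)): [7, 1, 2, 6, 3, 5, 0, 4]
After 12 (swap(4, 6)): [7, 1, 2, 6, 0, 5, 3, 4]
After 13 (rotate_left(2, 4, k=1)): [7, 1, 6, 0, 2, 5, 3, 4]

Answer: 1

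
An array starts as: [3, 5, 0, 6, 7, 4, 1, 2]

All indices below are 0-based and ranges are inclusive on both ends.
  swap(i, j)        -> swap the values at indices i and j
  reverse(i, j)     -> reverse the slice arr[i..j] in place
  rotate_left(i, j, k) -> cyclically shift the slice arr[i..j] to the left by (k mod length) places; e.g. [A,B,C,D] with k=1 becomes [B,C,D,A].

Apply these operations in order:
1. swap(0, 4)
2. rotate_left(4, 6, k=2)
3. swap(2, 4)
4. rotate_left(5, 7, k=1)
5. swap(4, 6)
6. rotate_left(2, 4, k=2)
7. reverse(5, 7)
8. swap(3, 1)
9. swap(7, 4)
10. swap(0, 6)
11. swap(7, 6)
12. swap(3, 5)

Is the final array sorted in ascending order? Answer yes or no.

After 1 (swap(0, 4)): [7, 5, 0, 6, 3, 4, 1, 2]
After 2 (rotate_left(4, 6, k=2)): [7, 5, 0, 6, 1, 3, 4, 2]
After 3 (swap(2, 4)): [7, 5, 1, 6, 0, 3, 4, 2]
After 4 (rotate_left(5, 7, k=1)): [7, 5, 1, 6, 0, 4, 2, 3]
After 5 (swap(4, 6)): [7, 5, 1, 6, 2, 4, 0, 3]
After 6 (rotate_left(2, 4, k=2)): [7, 5, 2, 1, 6, 4, 0, 3]
After 7 (reverse(5, 7)): [7, 5, 2, 1, 6, 3, 0, 4]
After 8 (swap(3, 1)): [7, 1, 2, 5, 6, 3, 0, 4]
After 9 (swap(7, 4)): [7, 1, 2, 5, 4, 3, 0, 6]
After 10 (swap(0, 6)): [0, 1, 2, 5, 4, 3, 7, 6]
After 11 (swap(7, 6)): [0, 1, 2, 5, 4, 3, 6, 7]
After 12 (swap(3, 5)): [0, 1, 2, 3, 4, 5, 6, 7]

Answer: yes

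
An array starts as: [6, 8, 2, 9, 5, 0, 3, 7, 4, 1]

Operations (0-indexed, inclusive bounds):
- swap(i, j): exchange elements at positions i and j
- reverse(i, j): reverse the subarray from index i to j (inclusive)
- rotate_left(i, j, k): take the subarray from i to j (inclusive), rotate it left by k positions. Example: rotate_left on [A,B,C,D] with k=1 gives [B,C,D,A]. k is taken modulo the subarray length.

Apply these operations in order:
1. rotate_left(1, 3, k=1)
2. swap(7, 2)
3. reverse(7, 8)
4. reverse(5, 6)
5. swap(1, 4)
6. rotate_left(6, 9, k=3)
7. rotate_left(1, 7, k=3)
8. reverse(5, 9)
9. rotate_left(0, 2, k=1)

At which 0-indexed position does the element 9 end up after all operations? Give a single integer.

Answer: 5

Derivation:
After 1 (rotate_left(1, 3, k=1)): [6, 2, 9, 8, 5, 0, 3, 7, 4, 1]
After 2 (swap(7, 2)): [6, 2, 7, 8, 5, 0, 3, 9, 4, 1]
After 3 (reverse(7, 8)): [6, 2, 7, 8, 5, 0, 3, 4, 9, 1]
After 4 (reverse(5, 6)): [6, 2, 7, 8, 5, 3, 0, 4, 9, 1]
After 5 (swap(1, 4)): [6, 5, 7, 8, 2, 3, 0, 4, 9, 1]
After 6 (rotate_left(6, 9, k=3)): [6, 5, 7, 8, 2, 3, 1, 0, 4, 9]
After 7 (rotate_left(1, 7, k=3)): [6, 2, 3, 1, 0, 5, 7, 8, 4, 9]
After 8 (reverse(5, 9)): [6, 2, 3, 1, 0, 9, 4, 8, 7, 5]
After 9 (rotate_left(0, 2, k=1)): [2, 3, 6, 1, 0, 9, 4, 8, 7, 5]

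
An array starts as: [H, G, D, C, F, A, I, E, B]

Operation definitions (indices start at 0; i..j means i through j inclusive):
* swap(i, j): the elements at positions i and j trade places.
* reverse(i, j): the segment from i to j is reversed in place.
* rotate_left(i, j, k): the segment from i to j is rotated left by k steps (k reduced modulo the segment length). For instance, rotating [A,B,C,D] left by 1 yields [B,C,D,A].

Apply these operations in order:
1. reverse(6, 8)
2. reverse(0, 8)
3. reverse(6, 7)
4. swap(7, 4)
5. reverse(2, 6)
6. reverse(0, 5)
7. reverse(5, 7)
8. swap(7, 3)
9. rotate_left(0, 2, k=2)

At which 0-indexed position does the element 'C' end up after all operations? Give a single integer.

After 1 (reverse(6, 8)): [H, G, D, C, F, A, B, E, I]
After 2 (reverse(0, 8)): [I, E, B, A, F, C, D, G, H]
After 3 (reverse(6, 7)): [I, E, B, A, F, C, G, D, H]
After 4 (swap(7, 4)): [I, E, B, A, D, C, G, F, H]
After 5 (reverse(2, 6)): [I, E, G, C, D, A, B, F, H]
After 6 (reverse(0, 5)): [A, D, C, G, E, I, B, F, H]
After 7 (reverse(5, 7)): [A, D, C, G, E, F, B, I, H]
After 8 (swap(7, 3)): [A, D, C, I, E, F, B, G, H]
After 9 (rotate_left(0, 2, k=2)): [C, A, D, I, E, F, B, G, H]

Answer: 0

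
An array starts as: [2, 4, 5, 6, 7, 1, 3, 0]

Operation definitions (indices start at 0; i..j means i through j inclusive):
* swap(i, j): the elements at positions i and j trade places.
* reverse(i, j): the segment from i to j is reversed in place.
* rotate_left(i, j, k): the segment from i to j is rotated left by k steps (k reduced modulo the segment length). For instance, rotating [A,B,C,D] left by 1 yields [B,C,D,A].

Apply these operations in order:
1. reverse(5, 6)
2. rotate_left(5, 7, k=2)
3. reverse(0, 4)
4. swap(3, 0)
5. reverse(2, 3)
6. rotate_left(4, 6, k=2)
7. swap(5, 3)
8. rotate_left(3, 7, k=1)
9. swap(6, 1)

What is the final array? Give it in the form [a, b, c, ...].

After 1 (reverse(5, 6)): [2, 4, 5, 6, 7, 3, 1, 0]
After 2 (rotate_left(5, 7, k=2)): [2, 4, 5, 6, 7, 0, 3, 1]
After 3 (reverse(0, 4)): [7, 6, 5, 4, 2, 0, 3, 1]
After 4 (swap(3, 0)): [4, 6, 5, 7, 2, 0, 3, 1]
After 5 (reverse(2, 3)): [4, 6, 7, 5, 2, 0, 3, 1]
After 6 (rotate_left(4, 6, k=2)): [4, 6, 7, 5, 3, 2, 0, 1]
After 7 (swap(5, 3)): [4, 6, 7, 2, 3, 5, 0, 1]
After 8 (rotate_left(3, 7, k=1)): [4, 6, 7, 3, 5, 0, 1, 2]
After 9 (swap(6, 1)): [4, 1, 7, 3, 5, 0, 6, 2]

Answer: [4, 1, 7, 3, 5, 0, 6, 2]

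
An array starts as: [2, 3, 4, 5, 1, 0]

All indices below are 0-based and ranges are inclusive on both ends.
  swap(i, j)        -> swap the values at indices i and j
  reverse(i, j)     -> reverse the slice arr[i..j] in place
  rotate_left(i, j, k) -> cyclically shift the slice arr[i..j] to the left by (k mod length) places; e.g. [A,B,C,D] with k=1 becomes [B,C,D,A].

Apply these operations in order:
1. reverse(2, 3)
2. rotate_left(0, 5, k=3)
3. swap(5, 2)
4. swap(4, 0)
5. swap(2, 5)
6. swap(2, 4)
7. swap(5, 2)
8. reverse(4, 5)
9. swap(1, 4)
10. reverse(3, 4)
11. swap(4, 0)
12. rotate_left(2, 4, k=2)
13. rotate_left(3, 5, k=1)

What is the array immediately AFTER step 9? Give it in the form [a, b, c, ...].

Answer: [3, 4, 5, 2, 1, 0]

Derivation:
After 1 (reverse(2, 3)): [2, 3, 5, 4, 1, 0]
After 2 (rotate_left(0, 5, k=3)): [4, 1, 0, 2, 3, 5]
After 3 (swap(5, 2)): [4, 1, 5, 2, 3, 0]
After 4 (swap(4, 0)): [3, 1, 5, 2, 4, 0]
After 5 (swap(2, 5)): [3, 1, 0, 2, 4, 5]
After 6 (swap(2, 4)): [3, 1, 4, 2, 0, 5]
After 7 (swap(5, 2)): [3, 1, 5, 2, 0, 4]
After 8 (reverse(4, 5)): [3, 1, 5, 2, 4, 0]
After 9 (swap(1, 4)): [3, 4, 5, 2, 1, 0]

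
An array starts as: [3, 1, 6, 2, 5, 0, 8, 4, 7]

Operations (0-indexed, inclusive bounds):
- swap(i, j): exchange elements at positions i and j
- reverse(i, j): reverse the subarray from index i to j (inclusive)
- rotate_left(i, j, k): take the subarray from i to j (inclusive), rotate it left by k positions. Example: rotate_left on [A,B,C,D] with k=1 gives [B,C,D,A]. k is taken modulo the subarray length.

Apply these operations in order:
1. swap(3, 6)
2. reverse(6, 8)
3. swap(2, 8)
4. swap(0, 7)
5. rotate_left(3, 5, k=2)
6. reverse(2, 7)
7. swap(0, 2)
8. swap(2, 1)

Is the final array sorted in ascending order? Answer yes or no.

Answer: no

Derivation:
After 1 (swap(3, 6)): [3, 1, 6, 8, 5, 0, 2, 4, 7]
After 2 (reverse(6, 8)): [3, 1, 6, 8, 5, 0, 7, 4, 2]
After 3 (swap(2, 8)): [3, 1, 2, 8, 5, 0, 7, 4, 6]
After 4 (swap(0, 7)): [4, 1, 2, 8, 5, 0, 7, 3, 6]
After 5 (rotate_left(3, 5, k=2)): [4, 1, 2, 0, 8, 5, 7, 3, 6]
After 6 (reverse(2, 7)): [4, 1, 3, 7, 5, 8, 0, 2, 6]
After 7 (swap(0, 2)): [3, 1, 4, 7, 5, 8, 0, 2, 6]
After 8 (swap(2, 1)): [3, 4, 1, 7, 5, 8, 0, 2, 6]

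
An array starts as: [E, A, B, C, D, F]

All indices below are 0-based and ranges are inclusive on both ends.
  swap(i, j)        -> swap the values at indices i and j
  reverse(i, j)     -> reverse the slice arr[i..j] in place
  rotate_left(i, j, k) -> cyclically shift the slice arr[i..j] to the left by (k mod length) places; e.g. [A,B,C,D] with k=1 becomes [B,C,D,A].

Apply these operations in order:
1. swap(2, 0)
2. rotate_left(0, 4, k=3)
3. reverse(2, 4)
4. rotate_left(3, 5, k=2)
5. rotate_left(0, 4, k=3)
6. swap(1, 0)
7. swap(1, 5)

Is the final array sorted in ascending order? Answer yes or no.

Answer: yes

Derivation:
After 1 (swap(2, 0)): [B, A, E, C, D, F]
After 2 (rotate_left(0, 4, k=3)): [C, D, B, A, E, F]
After 3 (reverse(2, 4)): [C, D, E, A, B, F]
After 4 (rotate_left(3, 5, k=2)): [C, D, E, F, A, B]
After 5 (rotate_left(0, 4, k=3)): [F, A, C, D, E, B]
After 6 (swap(1, 0)): [A, F, C, D, E, B]
After 7 (swap(1, 5)): [A, B, C, D, E, F]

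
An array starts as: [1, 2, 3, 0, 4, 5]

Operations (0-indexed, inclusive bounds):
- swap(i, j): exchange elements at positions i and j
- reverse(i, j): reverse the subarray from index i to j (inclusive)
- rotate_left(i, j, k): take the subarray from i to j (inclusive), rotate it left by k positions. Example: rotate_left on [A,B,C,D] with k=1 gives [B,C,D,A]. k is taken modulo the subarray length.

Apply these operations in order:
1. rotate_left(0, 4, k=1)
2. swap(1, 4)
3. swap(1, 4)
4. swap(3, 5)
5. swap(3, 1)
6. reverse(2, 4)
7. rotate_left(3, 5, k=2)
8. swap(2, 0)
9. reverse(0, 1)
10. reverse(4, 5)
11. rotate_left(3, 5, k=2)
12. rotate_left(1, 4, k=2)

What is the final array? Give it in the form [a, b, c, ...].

After 1 (rotate_left(0, 4, k=1)): [2, 3, 0, 4, 1, 5]
After 2 (swap(1, 4)): [2, 1, 0, 4, 3, 5]
After 3 (swap(1, 4)): [2, 3, 0, 4, 1, 5]
After 4 (swap(3, 5)): [2, 3, 0, 5, 1, 4]
After 5 (swap(3, 1)): [2, 5, 0, 3, 1, 4]
After 6 (reverse(2, 4)): [2, 5, 1, 3, 0, 4]
After 7 (rotate_left(3, 5, k=2)): [2, 5, 1, 4, 3, 0]
After 8 (swap(2, 0)): [1, 5, 2, 4, 3, 0]
After 9 (reverse(0, 1)): [5, 1, 2, 4, 3, 0]
After 10 (reverse(4, 5)): [5, 1, 2, 4, 0, 3]
After 11 (rotate_left(3, 5, k=2)): [5, 1, 2, 3, 4, 0]
After 12 (rotate_left(1, 4, k=2)): [5, 3, 4, 1, 2, 0]

Answer: [5, 3, 4, 1, 2, 0]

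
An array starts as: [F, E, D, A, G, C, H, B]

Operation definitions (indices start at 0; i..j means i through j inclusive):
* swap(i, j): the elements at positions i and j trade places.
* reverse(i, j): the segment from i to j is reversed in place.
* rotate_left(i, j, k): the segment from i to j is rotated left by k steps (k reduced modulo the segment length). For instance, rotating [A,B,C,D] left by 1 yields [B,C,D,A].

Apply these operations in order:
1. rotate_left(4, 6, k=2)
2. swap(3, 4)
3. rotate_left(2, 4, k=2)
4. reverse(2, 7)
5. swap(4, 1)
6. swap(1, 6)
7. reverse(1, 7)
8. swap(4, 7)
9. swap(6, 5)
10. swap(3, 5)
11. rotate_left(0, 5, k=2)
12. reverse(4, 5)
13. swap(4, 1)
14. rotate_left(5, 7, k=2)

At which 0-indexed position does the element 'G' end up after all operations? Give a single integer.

Answer: 0

Derivation:
After 1 (rotate_left(4, 6, k=2)): [F, E, D, A, H, G, C, B]
After 2 (swap(3, 4)): [F, E, D, H, A, G, C, B]
After 3 (rotate_left(2, 4, k=2)): [F, E, A, D, H, G, C, B]
After 4 (reverse(2, 7)): [F, E, B, C, G, H, D, A]
After 5 (swap(4, 1)): [F, G, B, C, E, H, D, A]
After 6 (swap(1, 6)): [F, D, B, C, E, H, G, A]
After 7 (reverse(1, 7)): [F, A, G, H, E, C, B, D]
After 8 (swap(4, 7)): [F, A, G, H, D, C, B, E]
After 9 (swap(6, 5)): [F, A, G, H, D, B, C, E]
After 10 (swap(3, 5)): [F, A, G, B, D, H, C, E]
After 11 (rotate_left(0, 5, k=2)): [G, B, D, H, F, A, C, E]
After 12 (reverse(4, 5)): [G, B, D, H, A, F, C, E]
After 13 (swap(4, 1)): [G, A, D, H, B, F, C, E]
After 14 (rotate_left(5, 7, k=2)): [G, A, D, H, B, E, F, C]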